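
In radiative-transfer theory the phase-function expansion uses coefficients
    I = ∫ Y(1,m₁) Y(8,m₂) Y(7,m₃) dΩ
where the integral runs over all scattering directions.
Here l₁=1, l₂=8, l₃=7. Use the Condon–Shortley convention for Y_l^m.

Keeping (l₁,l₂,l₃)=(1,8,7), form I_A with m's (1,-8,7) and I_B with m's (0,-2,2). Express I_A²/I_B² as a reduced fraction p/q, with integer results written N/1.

2/1

Shared (l₁,l₂,l₃)=(1,8,7): N and (l;000)² cancel in I_A²/I_B².
A: Δ = 2!·0!·14!/17! = 1/2040; Racah Σ t=0..0: t=0:+1/174356582400 = 1/174356582400; ⇒ 3j(1 8 7; 1 -8 7)² = 1/17, sgn +1
B: Δ = 2!·0!·14!/17! = 1/2040; Racah Σ t=1..1: t=1:−1/43545600 = -1/43545600; ⇒ 3j(1 8 7; 0 -2 2)² = 1/34, sgn +1
I_A²/I_B² = (1/17)/(1/34) = 2/1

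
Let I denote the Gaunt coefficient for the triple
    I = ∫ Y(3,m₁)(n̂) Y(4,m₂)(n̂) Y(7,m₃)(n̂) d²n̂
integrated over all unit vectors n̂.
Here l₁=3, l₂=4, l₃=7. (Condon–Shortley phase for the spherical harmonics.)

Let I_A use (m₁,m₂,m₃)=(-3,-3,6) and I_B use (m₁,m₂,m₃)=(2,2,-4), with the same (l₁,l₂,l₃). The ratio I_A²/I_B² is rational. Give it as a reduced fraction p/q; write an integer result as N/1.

26/21

Same 3,4,7: normalisation and zero-m 3j drop out of the ratio.
A: Δ: 0! 6! 8! / 15! → 1/45045; sum: t=0:+1/3628800 = 1/3628800; 3j²(3 4 7; -3 -3 6) = Δ·Π!·Σ² = 4/105  (sign -1)
B: Δ: 0! 6! 8! / 15! → 1/45045; sum: t=0:+1/172800 = 1/172800; 3j²(3 4 7; 2 2 -4) = Δ·Π!·Σ² = 2/65  (sign -1)
I_A²/I_B² = (4/105)/(2/65) = 26/21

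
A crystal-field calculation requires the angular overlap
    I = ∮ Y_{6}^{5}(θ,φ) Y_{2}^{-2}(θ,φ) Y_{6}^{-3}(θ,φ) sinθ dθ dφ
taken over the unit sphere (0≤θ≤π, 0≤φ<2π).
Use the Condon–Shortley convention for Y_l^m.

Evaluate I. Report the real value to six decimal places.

0.120286

Rules hold: Σm=0, L=14 even, 4≤6≤8.
N = 13·5·13 = 845
Δ = 2!·10!·2!/15! = 1/90090
Racah Σ t=0..2: t=0:+1/69120 t=1:−1/14400 t=2:+1/69120 = -7/172800
⇒ 3j(6 2 6; 0 0 0)² = 14/715, sgn -1
Racah Σ t=0..0: t=0:+1/1451520 = 1/1451520
⇒ 3j(6 2 6; 5 -2 -3)² = 1/91, sgn -1
4πI² = N·(3j₀)²·(3jₘ)² = 2/11
I = +1·√(0.181818/4π) = 0.12028562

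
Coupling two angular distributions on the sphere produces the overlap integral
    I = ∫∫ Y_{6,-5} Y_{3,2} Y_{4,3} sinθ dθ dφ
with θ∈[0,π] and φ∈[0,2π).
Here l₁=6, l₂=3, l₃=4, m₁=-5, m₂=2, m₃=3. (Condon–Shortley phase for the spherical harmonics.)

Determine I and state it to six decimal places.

l₁+l₂+l₃=13 is odd: 3j(l;000)=0 ⇒ I=0

0.000000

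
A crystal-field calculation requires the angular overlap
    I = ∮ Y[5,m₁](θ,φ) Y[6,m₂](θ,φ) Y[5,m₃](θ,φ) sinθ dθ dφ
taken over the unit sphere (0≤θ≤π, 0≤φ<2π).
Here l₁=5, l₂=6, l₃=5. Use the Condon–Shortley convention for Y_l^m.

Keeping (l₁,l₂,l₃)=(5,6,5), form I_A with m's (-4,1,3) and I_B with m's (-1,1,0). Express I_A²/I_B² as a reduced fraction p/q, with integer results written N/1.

Shared (l₁,l₂,l₃)=(5,6,5): N and (l;000)² cancel in I_A²/I_B².
A: Δ = 6!·4!·6!/17! = 1/28588560; Racah Σ t=5..6: t=5:−1/138240 t=6:+1/518400 = -11/2073600; ⇒ 3j(5 6 5; -4 1 3)² = 77/4420, sgn -1
B: Δ = 6!·4!·6!/17! = 1/28588560; Racah Σ t=2..6: t=2:+1/138240 t=3:−1/10368 t=4:+1/6912 t=5:−1/34560 t=6:+1/2073600 = 7/259200; ⇒ 3j(5 6 5; -1 1 0)² = 28/7293, sgn -1
I_A²/I_B² = (77/4420)/(28/7293) = 363/80

363/80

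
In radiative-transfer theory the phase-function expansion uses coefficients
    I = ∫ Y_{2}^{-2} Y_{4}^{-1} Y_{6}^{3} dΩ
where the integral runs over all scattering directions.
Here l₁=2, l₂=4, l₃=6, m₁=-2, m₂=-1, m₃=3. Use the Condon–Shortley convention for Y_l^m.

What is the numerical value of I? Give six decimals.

-0.178526

Rules hold: Σm=0, L=12 even, 2≤6≤6.
N = 5·9·13 = 585
Δ = 0!·4!·8!/13! = 1/6435
Racah Σ t=0..0: t=0:+1/2304 = 1/2304
⇒ 3j(2 4 6; 0 0 0)² = 5/143, sgn +1
Racah Σ t=0..0: t=0:+1/17280 = 1/17280
⇒ 3j(2 4 6; -2 -1 3)² = 14/715, sgn -1
4πI² = N·(3j₀)²·(3jₘ)² = 630/1573
I = -1·√(0.400509/4π) = -0.17852580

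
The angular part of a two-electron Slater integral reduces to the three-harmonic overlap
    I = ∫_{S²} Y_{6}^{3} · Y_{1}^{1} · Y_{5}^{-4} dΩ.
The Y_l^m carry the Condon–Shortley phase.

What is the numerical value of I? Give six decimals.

m-sum 0 ✓  L=12 even ✓  5≤5≤7 ✓
Π(2lᵢ+1) = 13×3×11 = 429
triangle coeff Δ(6,1,5) = 1/858
Σ_t [1,1]: t=1:−1/14400 = -1/14400
(3j)²=6/143 [(6 1 5; 0 0 0)], sign=+1
Σ_t [2,2]: t=2:+1/725760 = 1/725760
(3j)²=1/286 [(6 1 5; 3 1 -4)], sign=-1
⇒ 4πI² = 9/143
I = (-1)√(9/143/(4π)) = -0.07076985

-0.070770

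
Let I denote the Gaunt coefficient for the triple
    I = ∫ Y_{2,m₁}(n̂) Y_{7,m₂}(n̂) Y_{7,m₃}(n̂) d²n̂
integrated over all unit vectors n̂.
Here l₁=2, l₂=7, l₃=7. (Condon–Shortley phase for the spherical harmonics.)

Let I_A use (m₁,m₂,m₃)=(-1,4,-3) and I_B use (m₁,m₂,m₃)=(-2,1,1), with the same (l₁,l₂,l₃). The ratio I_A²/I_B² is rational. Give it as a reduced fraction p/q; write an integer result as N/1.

Same 2,7,7: normalisation and zero-m 3j drop out of the ratio.
A: Δ: 2! 2! 12! / 17! → 1/185640; sum: t=1:−1/14515200 t=2:+1/4354560 = 1/6220800; 3j²(2 7 7; -1 4 -3) = Δ·Π!·Σ² = 77/4420  (sign +1)
B: Δ: 2! 2! 12! / 17! → 1/185640; sum: t=2:+1/2073600 = 1/2073600; 3j²(2 7 7; -2 1 1) = Δ·Π!·Σ² = 28/1105  (sign +1)
I_A²/I_B² = (77/4420)/(28/1105) = 11/16

11/16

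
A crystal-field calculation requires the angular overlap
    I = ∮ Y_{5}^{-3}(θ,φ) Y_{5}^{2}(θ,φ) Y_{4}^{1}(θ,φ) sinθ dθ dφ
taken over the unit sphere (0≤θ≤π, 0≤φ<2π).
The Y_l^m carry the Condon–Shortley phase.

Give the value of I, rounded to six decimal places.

-0.118854

Rules hold: Σm=0, L=14 even, 0≤4≤10.
N = 11·11·9 = 1089
Δ = 6!·4!·4!/15! = 1/3153150
Racah Σ t=1..5: t=1:−1/69120 t=2:+1/1728 t=3:−1/576 t=4:+1/1728 t=5:−1/69120 = -7/11520
⇒ 3j(5 5 4; 0 0 0)² = 2/143, sgn -1
Racah Σ t=4..6: t=4:+1/6912 t=5:−1/2880 t=6:+1/17280 = -1/6912
⇒ 3j(5 5 4; -3 2 1)² = 5/429, sgn +1
4πI² = N·(3j₀)²·(3jₘ)² = 30/169
I = -1·√(0.177515/4π) = -0.11885360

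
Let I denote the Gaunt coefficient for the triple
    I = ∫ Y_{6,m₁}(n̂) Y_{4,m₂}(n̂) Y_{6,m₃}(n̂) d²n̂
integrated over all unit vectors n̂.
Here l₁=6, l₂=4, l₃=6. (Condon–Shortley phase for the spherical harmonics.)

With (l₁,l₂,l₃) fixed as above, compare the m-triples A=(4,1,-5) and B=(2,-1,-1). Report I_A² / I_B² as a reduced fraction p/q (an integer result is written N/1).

495/2809

Same 6,4,6: normalisation and zero-m 3j drop out of the ratio.
A: Δ: 4! 8! 4! / 17! → 1/15315300; sum: t=1:−1/725760 t=2:+1/967680 = -1/2903040; 3j²(6 4 6; 4 1 -5) = Δ·Π!·Σ² = 5/3094  (sign +1)
B: Δ: 4! 8! 4! / 17! → 1/15315300; sum: t=0:+1/82944 t=1:−1/17280 t=2:+1/34560 t=3:−1/725760 = -53/2903040; 3j²(6 4 6; 2 -1 -1) = Δ·Π!·Σ² = 2809/306306  (sign +1)
I_A²/I_B² = (5/3094)/(2809/306306) = 495/2809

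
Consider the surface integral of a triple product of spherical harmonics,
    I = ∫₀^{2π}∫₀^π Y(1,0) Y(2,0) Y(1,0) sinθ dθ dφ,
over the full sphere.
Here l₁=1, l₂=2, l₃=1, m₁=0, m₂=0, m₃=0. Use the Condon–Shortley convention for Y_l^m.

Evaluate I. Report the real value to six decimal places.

m-sum 0 ✓  L=4 even ✓  1≤1≤3 ✓
Π(2lᵢ+1) = 3×5×3 = 45
triangle coeff Δ(1,2,1) = 1/30
Σ_t [1,1]: t=1:−1/1 = -1/1
(3j)²=2/15 [(1 2 1; 0 0 0)], sign=+1
(m-triple is (0,0,0) — same symbol as above.)
⇒ 4πI² = 4/5
I = (+1)√(4/5/(4π)) = 0.25231325

0.252313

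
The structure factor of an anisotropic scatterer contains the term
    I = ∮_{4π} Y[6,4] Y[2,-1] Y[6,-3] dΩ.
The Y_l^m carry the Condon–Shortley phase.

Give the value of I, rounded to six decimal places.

0.179515

m-sum 0 ✓  L=14 even ✓  4≤6≤8 ✓
Π(2lᵢ+1) = 13×5×13 = 845
triangle coeff Δ(6,2,6) = 1/90090
Σ_t [0,2]: t=0:+1/69120 t=1:−1/14400 t=2:+1/69120 = -7/172800
(3j)²=14/715 [(6 2 6; 0 0 0)], sign=-1
Σ_t [0,1]: t=0:+1/161280 t=1:−1/725760 = 1/207360
(3j)²=7/286 [(6 2 6; 4 -1 -3)], sign=-1
⇒ 4πI² = 49/121
I = (+1)√(49/121/(4π)) = 0.17951487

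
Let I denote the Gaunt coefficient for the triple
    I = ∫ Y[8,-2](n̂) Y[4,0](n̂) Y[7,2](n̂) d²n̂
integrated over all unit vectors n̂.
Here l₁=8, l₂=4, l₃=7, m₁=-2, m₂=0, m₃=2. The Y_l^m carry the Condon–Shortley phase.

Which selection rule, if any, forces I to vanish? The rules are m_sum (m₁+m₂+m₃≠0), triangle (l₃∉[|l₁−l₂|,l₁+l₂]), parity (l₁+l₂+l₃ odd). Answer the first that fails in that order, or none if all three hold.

azimuthal sum: -2 + 0 + 2 = 0  ✓
4 ≤ 7 ≤ 12 (triangle on l)  ✓
L = 8 + 4 + 7 = 19 (odd)  ✗

parity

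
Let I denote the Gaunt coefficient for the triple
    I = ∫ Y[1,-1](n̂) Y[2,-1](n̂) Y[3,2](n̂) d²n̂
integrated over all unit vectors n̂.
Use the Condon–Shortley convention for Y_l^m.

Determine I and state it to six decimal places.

m-sum 0 ✓  L=6 even ✓  1≤3≤3 ✓
Π(2lᵢ+1) = 3×5×7 = 105
triangle coeff Δ(1,2,3) = 1/105
Σ_t [0,0]: t=0:+1/4 = 1/4
(3j)²=3/35 [(1 2 3; 0 0 0)], sign=-1
Σ_t [0,0]: t=0:+1/12 = 1/12
(3j)²=2/21 [(1 2 3; -1 -1 2)], sign=-1
⇒ 4πI² = 6/7
I = (+1)√(6/7/(4π)) = 0.26116903

0.261169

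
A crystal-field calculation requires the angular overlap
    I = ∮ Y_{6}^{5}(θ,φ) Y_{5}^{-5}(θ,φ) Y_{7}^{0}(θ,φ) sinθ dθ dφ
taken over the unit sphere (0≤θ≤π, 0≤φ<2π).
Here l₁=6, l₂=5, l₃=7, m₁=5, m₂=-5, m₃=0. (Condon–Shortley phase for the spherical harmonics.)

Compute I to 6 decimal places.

0.065670

m-sum 0 ✓  L=18 even ✓  1≤7≤11 ✓
Π(2lᵢ+1) = 13×11×15 = 2145
triangle coeff Δ(6,5,7) = 1/174594420
Σ_t [0,4]: t=0:+1/4147200 t=1:−1/207360 t=2:+1/82944 t=3:−1/207360 t=4:+1/4147200 = 1/345600
(3j)²=420/46189 [(6 5 7; 0 0 0)], sign=-1
Σ_t [0,0]: t=0:+1/87091200 = 1/87091200
(3j)²=35/12597 [(6 5 7; 5 -5 0)], sign=-1
⇒ 4πI² = 73500/1356277
I = (+1)√(73500/1356277/(4π)) = 0.06566963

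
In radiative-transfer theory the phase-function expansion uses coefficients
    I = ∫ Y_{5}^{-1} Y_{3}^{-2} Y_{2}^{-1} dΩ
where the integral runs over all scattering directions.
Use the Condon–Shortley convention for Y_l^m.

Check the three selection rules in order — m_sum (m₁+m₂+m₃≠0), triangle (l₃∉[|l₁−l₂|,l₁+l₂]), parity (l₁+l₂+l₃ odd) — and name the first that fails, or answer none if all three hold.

m_sum

Σmᵢ = -4  ✗
l₃∈[|l₁−l₂|,l₁+l₂]=[2,8], have l₃=2
Σlᵢ = 10 ⇒ even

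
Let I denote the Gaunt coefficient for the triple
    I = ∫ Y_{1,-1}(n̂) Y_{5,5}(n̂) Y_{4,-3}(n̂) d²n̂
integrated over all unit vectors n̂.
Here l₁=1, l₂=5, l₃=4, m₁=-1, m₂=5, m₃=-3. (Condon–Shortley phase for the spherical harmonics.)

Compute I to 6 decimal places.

-1 + 5 − 3 = 1 ≠ 0: azimuthal integral kills it; I = 0

0.000000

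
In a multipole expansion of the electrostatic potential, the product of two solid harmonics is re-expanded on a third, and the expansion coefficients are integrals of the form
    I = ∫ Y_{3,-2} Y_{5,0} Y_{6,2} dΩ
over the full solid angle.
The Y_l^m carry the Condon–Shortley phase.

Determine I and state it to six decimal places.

-0.077843

Rules hold: Σm=0, L=14 even, 2≤6≤8.
N = 7·11·13 = 1001
Δ = 2!·4!·8!/15! = 1/675675
Racah Σ t=0..2: t=0:+1/8640 t=1:−1/2304 t=2:+1/8640 = -7/34560
⇒ 3j(3 5 6; 0 0 0)² = 7/429, sgn -1
Racah Σ t=1..2: t=1:−1/13824 t=2:+1/8640 = 1/23040
⇒ 3j(3 5 6; -2 0 2)² = 2/429, sgn +1
4πI² = N·(3j₀)²·(3jₘ)² = 98/1287
I = -1·√(0.0761461/4π) = -0.07784287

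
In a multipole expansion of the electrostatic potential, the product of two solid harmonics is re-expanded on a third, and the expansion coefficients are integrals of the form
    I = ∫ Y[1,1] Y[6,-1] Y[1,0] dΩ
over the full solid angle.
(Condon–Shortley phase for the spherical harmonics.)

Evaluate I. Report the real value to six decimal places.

triangle: need 5≤l₃≤7, have 1; I=0

0.000000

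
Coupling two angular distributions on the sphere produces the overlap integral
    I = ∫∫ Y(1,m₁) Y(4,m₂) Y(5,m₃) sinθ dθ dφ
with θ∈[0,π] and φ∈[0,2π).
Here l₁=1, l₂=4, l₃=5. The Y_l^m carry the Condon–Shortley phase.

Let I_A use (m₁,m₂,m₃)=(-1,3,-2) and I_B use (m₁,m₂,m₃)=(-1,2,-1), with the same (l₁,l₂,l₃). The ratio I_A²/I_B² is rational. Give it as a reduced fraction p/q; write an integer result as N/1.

Same 1,4,5: normalisation and zero-m 3j drop out of the ratio.
A: Δ: 0! 2! 8! / 11! → 1/495; sum: t=0:+1/10080 = 1/10080; 3j²(1 4 5; -1 3 -2) = Δ·Π!·Σ² = 1/165  (sign -1)
B: Δ: 0! 2! 8! / 11! → 1/495; sum: t=0:+1/2880 = 1/2880; 3j²(1 4 5; -1 2 -1) = Δ·Π!·Σ² = 2/165  (sign +1)
I_A²/I_B² = (1/165)/(2/165) = 1/2

1/2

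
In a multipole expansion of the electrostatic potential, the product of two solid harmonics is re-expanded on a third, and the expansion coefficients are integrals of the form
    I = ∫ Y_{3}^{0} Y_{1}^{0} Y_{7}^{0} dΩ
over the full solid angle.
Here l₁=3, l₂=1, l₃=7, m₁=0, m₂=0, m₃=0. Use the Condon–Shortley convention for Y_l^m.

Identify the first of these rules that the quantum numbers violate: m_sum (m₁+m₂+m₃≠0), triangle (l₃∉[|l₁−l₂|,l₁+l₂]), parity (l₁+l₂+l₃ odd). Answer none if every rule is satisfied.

triangle

Σmᵢ = 0  ✓
l₃∈[|l₁−l₂|,l₁+l₂]=[2,4], have l₃=7  ✗
Σlᵢ = 11 ⇒ odd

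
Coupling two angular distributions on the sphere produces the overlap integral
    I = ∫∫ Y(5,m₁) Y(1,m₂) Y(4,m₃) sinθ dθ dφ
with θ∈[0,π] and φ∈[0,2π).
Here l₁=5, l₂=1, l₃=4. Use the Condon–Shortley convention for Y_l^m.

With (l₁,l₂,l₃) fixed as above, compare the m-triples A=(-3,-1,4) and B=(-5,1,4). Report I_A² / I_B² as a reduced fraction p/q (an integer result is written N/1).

1/45

Same 5,1,4: normalisation and zero-m 3j drop out of the ratio.
A: Δ: 2! 8! 0! / 11! → 1/495; sum: t=0:+1/80640 = 1/80640; 3j²(5 1 4; -3 -1 4) = Δ·Π!·Σ² = 1/495  (sign +1)
B: Δ: 2! 8! 0! / 11! → 1/495; sum: t=2:+1/80640 = 1/80640; 3j²(5 1 4; -5 1 4) = Δ·Π!·Σ² = 1/11  (sign +1)
I_A²/I_B² = (1/495)/(1/11) = 1/45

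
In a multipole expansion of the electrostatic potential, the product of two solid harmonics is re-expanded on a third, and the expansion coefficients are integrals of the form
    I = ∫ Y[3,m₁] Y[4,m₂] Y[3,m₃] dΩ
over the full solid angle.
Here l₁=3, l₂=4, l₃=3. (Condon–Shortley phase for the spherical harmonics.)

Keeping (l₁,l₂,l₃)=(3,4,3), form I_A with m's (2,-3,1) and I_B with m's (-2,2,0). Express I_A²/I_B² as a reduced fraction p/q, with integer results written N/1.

Same 3,4,3: normalisation and zero-m 3j drop out of the ratio.
A: Δ: 4! 2! 4! / 11! → 1/34650; sum: t=0:+1/144 t=1:−1/288 = 1/288; 3j²(3 4 3; 2 -3 1) = Δ·Π!·Σ² = 1/99  (sign +1)
B: Δ: 4! 2! 4! / 11! → 1/34650; sum: t=3:−1/72 t=4:+1/96 = -1/288; 3j²(3 4 3; -2 2 0) = Δ·Π!·Σ² = 1/462  (sign +1)
I_A²/I_B² = (1/99)/(1/462) = 14/3

14/3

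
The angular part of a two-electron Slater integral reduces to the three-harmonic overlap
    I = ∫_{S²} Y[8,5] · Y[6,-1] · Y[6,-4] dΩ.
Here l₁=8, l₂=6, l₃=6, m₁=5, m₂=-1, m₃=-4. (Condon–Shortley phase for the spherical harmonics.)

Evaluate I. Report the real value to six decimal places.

Checks pass: Σm=0; 20 even; l₃=6∈[2,14].
(2·8+1)(2·6+1)(2·6+1) = 2873
Δ: 8! 8! 4! / 21! → 1/1309458150
sum: t=2:+1/49766400 t=3:−1/3110400 t=4:+1/1327104 t=5:−1/3110400 t=6:+1/49766400 = 1/6635520
3j²(8 6 6; 0 0 0) = Δ·Π!·Σ² = 350/46189  (sign +1)
sum: t=1:−1/174182400 t=2:+1/43545600 t=3:−1/116121600 = 1/116121600
3j²(8 6 6; 5 -1 -4) = Δ·Π!·Σ² = 3/323  (sign +1)
combine: 4πI² = 2873·350/46189·3/323 = 13650/67507
take √, sign +1: I = 0.12684898

0.126849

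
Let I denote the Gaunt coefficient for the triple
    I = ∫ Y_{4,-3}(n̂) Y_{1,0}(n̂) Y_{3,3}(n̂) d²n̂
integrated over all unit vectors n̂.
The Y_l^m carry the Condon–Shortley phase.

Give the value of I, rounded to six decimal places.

m-sum 0 ✓  L=8 even ✓  3≤3≤5 ✓
Π(2lᵢ+1) = 9×3×7 = 189
triangle coeff Δ(4,1,3) = 1/252
Σ_t [1,1]: t=1:−1/36 = -1/36
(3j)²=4/63 [(4 1 3; 0 0 0)], sign=+1
Σ_t [1,1]: t=1:−1/720 = -1/720
(3j)²=1/36 [(4 1 3; -3 0 3)], sign=-1
⇒ 4πI² = 1/3
I = (-1)√(1/3/(4π)) = -0.16286750

-0.162868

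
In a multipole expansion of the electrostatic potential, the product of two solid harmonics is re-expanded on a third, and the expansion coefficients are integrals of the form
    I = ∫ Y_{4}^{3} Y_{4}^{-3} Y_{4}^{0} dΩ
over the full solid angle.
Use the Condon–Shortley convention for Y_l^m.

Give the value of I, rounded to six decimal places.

Rules hold: Σm=0, L=12 even, 0≤4≤8.
N = 9·9·9 = 729
Δ = 4!·4!·4!/13! = 1/450450
Racah Σ t=0..4: t=0:+1/13824 t=1:−1/216 t=2:+1/64 t=3:−1/216 t=4:+1/13824 = 5/768
⇒ 3j(4 4 4; 0 0 0)² = 18/1001, sgn +1
Racah Σ t=0..1: t=0:+1/864 t=1:−1/3456 = 1/1152
⇒ 3j(4 4 4; 3 -3 0)² = 7/286, sgn +1
4πI² = N·(3j₀)²·(3jₘ)² = 6561/20449
I = +1·√(0.320847/4π) = 0.15978796

0.159788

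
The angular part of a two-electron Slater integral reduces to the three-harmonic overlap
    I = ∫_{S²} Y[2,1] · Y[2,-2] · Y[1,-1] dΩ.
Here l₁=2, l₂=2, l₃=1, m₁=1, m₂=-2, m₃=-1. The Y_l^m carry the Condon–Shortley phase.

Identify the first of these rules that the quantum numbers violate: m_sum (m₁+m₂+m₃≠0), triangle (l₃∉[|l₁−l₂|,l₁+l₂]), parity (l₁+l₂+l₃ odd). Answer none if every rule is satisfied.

m_sum

azimuthal sum: 1 − 2 − 1 = -2  ✗
0 ≤ 1 ≤ 4 (triangle on l)
L = 2 + 2 + 1 = 5 (odd)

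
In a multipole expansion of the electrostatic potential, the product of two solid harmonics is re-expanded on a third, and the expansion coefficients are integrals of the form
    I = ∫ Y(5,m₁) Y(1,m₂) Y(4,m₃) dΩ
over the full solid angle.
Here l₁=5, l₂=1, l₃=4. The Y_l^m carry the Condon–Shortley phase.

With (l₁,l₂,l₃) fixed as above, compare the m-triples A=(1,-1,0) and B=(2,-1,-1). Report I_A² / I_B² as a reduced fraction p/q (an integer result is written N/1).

Shared (l₁,l₂,l₃)=(5,1,4): N and (l;000)² cancel in I_A²/I_B².
A: Δ = 2!·8!·0!/11! = 1/495; Racah Σ t=0..0: t=0:+1/1152 = 1/1152; ⇒ 3j(5 1 4; 1 -1 0)² = 1/33, sgn +1
B: Δ = 2!·8!·0!/11! = 1/495; Racah Σ t=0..0: t=0:+1/1440 = 1/1440; ⇒ 3j(5 1 4; 2 -1 -1)² = 7/165, sgn -1
I_A²/I_B² = (1/33)/(7/165) = 5/7

5/7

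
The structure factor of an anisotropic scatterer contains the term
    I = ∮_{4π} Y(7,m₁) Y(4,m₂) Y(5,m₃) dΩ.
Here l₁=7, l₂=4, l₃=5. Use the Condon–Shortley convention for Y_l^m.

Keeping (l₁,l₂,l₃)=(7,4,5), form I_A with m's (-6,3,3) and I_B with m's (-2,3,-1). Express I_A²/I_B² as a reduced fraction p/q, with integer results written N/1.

325/462

l's match ⇒ only the (l;m) 3-j factors differ between A and B.
A: triangle coeff Δ(7,4,5) = 1/6126120; Σ_t [5,6]: t=5:−1/9676800 t=6:+1/3628800 = 1/5806080; (3j)²=5/408 [(7 4 5; -6 3 3)], sign=+1
B: triangle coeff Δ(7,4,5) = 1/6126120; Σ_t [5,6]: t=5:−1/138240 t=6:+1/518400 = -11/2073600; (3j)²=77/4420 [(7 4 5; -2 3 -1)], sign=-1
I_A²/I_B² = (5/408)/(77/4420) = 325/462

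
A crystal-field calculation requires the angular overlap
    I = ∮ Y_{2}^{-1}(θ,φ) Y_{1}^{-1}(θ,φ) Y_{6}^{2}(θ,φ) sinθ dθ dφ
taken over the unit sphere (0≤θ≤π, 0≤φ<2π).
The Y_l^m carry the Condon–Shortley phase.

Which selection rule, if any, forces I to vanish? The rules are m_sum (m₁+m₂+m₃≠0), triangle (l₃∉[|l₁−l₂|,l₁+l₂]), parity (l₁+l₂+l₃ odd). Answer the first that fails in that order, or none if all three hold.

m₁+m₂+m₃ = -1 − 1 + 2 = 0  ✓
triangle: |2−1|=1 ≤ l₃=6 ≤ 2+1=3  ✗
parity: l₁+l₂+l₃ = 9 is odd

triangle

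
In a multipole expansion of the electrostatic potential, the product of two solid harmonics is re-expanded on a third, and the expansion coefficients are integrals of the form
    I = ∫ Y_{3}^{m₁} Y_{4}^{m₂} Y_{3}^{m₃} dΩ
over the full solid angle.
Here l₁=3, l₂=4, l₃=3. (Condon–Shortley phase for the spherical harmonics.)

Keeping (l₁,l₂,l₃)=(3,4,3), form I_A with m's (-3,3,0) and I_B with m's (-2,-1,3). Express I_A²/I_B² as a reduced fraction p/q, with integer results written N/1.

21/10

Same 3,4,3: normalisation and zero-m 3j drop out of the ratio.
A: Δ: 4! 2! 4! / 11! → 1/34650; sum: t=4:+1/288 = 1/288; 3j²(3 4 3; -3 3 0) = Δ·Π!·Σ² = 1/22  (sign -1)
B: Δ: 4! 2! 4! / 11! → 1/34650; sum: t=3:−1/288 = -1/288; 3j²(3 4 3; -2 -1 3) = Δ·Π!·Σ² = 5/231  (sign -1)
I_A²/I_B² = (1/22)/(5/231) = 21/10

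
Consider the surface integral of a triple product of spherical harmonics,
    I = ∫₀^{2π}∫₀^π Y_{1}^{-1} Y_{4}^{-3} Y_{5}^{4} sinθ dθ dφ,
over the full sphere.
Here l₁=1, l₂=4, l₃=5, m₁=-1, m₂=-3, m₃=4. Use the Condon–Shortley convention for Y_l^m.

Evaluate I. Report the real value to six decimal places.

0.294638

m-sum 0 ✓  L=10 even ✓  3≤5≤5 ✓
Π(2lᵢ+1) = 3×9×11 = 297
triangle coeff Δ(1,4,5) = 1/495
Σ_t [0,0]: t=0:+1/576 = 1/576
(3j)²=5/99 [(1 4 5; 0 0 0)], sign=-1
Σ_t [0,0]: t=0:+1/10080 = 1/10080
(3j)²=4/55 [(1 4 5; -1 -3 4)], sign=-1
⇒ 4πI² = 12/11
I = (+1)√(12/11/(4π)) = 0.29463840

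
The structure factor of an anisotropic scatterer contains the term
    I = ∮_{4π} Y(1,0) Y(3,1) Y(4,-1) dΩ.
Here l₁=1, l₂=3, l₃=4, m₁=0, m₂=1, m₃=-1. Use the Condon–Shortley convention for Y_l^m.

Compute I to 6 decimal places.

-0.238414

Rules hold: Σm=0, L=8 even, 2≤4≤4.
N = 3·7·9 = 189
Δ = 0!·2!·6!/9! = 1/252
Racah Σ t=0..0: t=0:+1/36 = 1/36
⇒ 3j(1 3 4; 0 0 0)² = 4/63, sgn +1
Racah Σ t=0..0: t=0:+1/48 = 1/48
⇒ 3j(1 3 4; 0 1 -1)² = 5/84, sgn -1
4πI² = N·(3j₀)²·(3jₘ)² = 5/7
I = -1·√(0.714286/4π) = -0.23841361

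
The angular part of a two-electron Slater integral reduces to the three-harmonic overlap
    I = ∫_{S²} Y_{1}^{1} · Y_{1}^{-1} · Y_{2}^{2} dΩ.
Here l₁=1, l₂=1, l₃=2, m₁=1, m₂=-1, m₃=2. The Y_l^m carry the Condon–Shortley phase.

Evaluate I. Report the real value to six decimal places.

m-sum = 1 − 1 + 2 = 2 ≠ 0 ⇒ I = 0

0.000000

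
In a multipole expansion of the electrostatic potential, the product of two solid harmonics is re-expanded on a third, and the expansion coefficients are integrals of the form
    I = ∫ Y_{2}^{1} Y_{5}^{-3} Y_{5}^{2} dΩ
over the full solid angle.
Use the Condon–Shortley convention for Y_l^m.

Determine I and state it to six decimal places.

Checks pass: Σm=0; 12 even; l₃=5∈[3,7].
(2·2+1)(2·5+1)(2·5+1) = 605
Δ: 2! 2! 8! / 13! → 1/38610
sum: t=0:+1/2880 t=1:−1/576 t=2:+1/2880 = -1/960
3j²(2 5 5; 0 0 0) = Δ·Π!·Σ² = 10/429  (sign +1)
sum: t=0:+1/2880 t=1:−1/10080 = 1/4032
3j²(2 5 5; 1 -3 2) = Δ·Π!·Σ² = 10/429  (sign -1)
combine: 4πI² = 605·10/429·10/429 = 500/1521
take √, sign -1: I = -0.16173926

-0.161739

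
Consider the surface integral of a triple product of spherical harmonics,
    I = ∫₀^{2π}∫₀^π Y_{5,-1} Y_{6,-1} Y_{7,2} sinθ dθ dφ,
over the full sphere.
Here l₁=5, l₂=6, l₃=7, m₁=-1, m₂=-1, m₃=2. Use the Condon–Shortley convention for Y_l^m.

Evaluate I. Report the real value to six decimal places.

0.118315

m-sum 0 ✓  L=18 even ✓  1≤7≤11 ✓
Π(2lᵢ+1) = 11×13×15 = 2145
triangle coeff Δ(5,6,7) = 1/174594420
Σ_t [0,4]: t=0:+1/4147200 t=1:−1/207360 t=2:+1/82944 t=3:−1/207360 t=4:+1/4147200 = 1/345600
(3j)²=420/46189 [(5 6 7; 0 0 0)], sign=-1
Σ_t [0,4]: t=0:+1/12441600 t=1:−1/414720 t=2:+1/138240 t=3:−1/311040 t=4:+1/5806080 = 1/537600
(3j)²=2916/323323 [(5 6 7; -1 -1 2)], sign=-1
⇒ 4πI² = 2624400/14919047
I = (+1)√(2624400/14919047/(4π)) = 0.11831493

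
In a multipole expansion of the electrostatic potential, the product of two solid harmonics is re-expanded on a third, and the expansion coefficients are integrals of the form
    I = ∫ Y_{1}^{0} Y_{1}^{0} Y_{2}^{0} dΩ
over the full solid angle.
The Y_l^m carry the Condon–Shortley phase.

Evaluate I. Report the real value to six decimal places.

Rules hold: Σm=0, L=4 even, 0≤2≤2.
N = 3·3·5 = 45
Δ = 0!·2!·2!/5! = 1/30
Racah Σ t=0..0: t=0:+1/1 = 1/1
⇒ 3j(1 1 2; 0 0 0)² = 2/15, sgn +1
(m-triple is (0,0,0) — same symbol as above.)
4πI² = N·(3j₀)²·(3jₘ)² = 4/5
I = +1·√(0.8/4π) = 0.25231325

0.252313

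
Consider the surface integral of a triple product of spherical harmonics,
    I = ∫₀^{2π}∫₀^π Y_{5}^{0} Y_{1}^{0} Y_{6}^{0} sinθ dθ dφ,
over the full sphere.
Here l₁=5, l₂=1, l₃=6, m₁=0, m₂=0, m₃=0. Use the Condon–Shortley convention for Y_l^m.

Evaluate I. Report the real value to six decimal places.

0.245154

Checks pass: Σm=0; 12 even; l₃=6∈[4,6].
(2·5+1)(2·1+1)(2·6+1) = 429
Δ: 0! 10! 2! / 13! → 1/858
sum: t=0:+1/14400 = 1/14400
3j²(5 1 6; 0 0 0) = Δ·Π!·Σ² = 6/143  (sign +1)
(m-triple is (0,0,0) — same symbol as above.)
combine: 4πI² = 429·6/143·6/143 = 108/143
take √, sign +1: I = 0.24515397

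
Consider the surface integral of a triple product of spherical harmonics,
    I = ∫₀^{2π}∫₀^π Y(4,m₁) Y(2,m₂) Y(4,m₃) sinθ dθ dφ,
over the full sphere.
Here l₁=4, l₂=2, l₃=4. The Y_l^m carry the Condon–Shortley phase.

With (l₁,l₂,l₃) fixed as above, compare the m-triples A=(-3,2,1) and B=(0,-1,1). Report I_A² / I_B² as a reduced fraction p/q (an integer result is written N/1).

Shared (l₁,l₂,l₃)=(4,2,4): N and (l;000)² cancel in I_A²/I_B².
A: Δ = 2!·6!·2!/11! = 1/13860; Racah Σ t=2..2: t=2:+1/480 = 1/480; ⇒ 3j(4 2 4; -3 2 1)² = 3/110, sgn -1
B: Δ = 2!·6!·2!/11! = 1/13860; Racah Σ t=0..1: t=0:+1/96 t=1:−1/72 = -1/288; ⇒ 3j(4 2 4; 0 -1 1)² = 1/462, sgn +1
I_A²/I_B² = (3/110)/(1/462) = 63/5

63/5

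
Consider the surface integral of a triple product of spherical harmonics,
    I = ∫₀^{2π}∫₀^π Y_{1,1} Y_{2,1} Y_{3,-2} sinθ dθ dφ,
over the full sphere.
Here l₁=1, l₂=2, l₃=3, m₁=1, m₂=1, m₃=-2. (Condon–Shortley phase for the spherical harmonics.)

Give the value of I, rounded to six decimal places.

Rules hold: Σm=0, L=6 even, 1≤3≤3.
N = 3·5·7 = 105
Δ = 0!·2!·4!/7! = 1/105
Racah Σ t=0..0: t=0:+1/4 = 1/4
⇒ 3j(1 2 3; 0 0 0)² = 3/35, sgn -1
Racah Σ t=0..0: t=0:+1/12 = 1/12
⇒ 3j(1 2 3; 1 1 -2)² = 2/21, sgn -1
4πI² = N·(3j₀)²·(3jₘ)² = 6/7
I = +1·√(0.857143/4π) = 0.26116903

0.261169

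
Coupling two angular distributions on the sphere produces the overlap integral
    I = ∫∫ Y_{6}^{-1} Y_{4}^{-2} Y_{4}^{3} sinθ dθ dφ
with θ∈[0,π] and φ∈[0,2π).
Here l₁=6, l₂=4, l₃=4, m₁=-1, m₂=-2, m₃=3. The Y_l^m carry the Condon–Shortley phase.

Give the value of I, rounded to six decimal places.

0.160153

Rules hold: Σm=0, L=14 even, 2≤4≤10.
N = 13·9·9 = 1053
Δ = 6!·6!·2!/15! = 1/1261260
Racah Σ t=2..4: t=2:+1/4608 t=3:−1/1296 t=4:+1/4608 = -7/20736
⇒ 3j(6 4 4; 0 0 0)² = 20/1287, sgn -1
Racah Σ t=1..2: t=1:−1/86400 t=2:+1/11520 = 13/172800
⇒ 3j(6 4 4; -1 -2 3)² = 13/660, sgn -1
4πI² = N·(3j₀)²·(3jₘ)² = 39/121
I = +1·√(0.322314/4π) = 0.16015286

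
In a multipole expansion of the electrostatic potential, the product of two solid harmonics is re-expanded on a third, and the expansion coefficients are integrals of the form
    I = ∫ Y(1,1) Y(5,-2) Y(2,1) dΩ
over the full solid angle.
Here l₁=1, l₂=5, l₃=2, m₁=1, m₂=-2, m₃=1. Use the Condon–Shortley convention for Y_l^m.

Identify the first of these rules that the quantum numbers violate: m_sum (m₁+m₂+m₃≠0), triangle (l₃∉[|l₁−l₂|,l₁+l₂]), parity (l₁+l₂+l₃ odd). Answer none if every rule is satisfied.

m₁+m₂+m₃ = 1 − 2 + 1 = 0  ✓
triangle: |1−5|=4 ≤ l₃=2 ≤ 1+5=6  ✗
parity: l₁+l₂+l₃ = 8 is even

triangle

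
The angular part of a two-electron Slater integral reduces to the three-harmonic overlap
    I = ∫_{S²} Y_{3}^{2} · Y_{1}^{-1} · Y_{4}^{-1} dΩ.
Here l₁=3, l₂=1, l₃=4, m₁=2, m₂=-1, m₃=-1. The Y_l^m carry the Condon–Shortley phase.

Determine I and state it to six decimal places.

-0.106622

Checks pass: Σm=0; 8 even; l₃=4∈[2,4].
(2·3+1)(2·1+1)(2·4+1) = 189
Δ: 0! 6! 2! / 9! → 1/252
sum: t=0:+1/36 = 1/36
3j²(3 1 4; 0 0 0) = Δ·Π!·Σ² = 4/63  (sign +1)
sum: t=0:+1/240 = 1/240
3j²(3 1 4; 2 -1 -1) = Δ·Π!·Σ² = 1/84  (sign -1)
combine: 4πI² = 189·4/63·1/84 = 1/7
take √, sign -1: I = -0.10662181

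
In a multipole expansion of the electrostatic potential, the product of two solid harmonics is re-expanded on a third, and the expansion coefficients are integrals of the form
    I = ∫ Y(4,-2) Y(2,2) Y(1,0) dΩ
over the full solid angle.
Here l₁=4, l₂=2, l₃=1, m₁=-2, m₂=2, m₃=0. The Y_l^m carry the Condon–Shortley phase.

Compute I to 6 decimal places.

l₃=1 ∉ [2,6] — triangle fails ⇒ I = 0

0.000000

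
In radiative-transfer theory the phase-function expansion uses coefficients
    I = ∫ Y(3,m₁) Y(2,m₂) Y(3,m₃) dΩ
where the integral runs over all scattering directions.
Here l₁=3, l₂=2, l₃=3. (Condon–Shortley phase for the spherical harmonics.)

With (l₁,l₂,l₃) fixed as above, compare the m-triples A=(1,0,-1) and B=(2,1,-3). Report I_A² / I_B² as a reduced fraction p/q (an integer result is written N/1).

Shared (l₁,l₂,l₃)=(3,2,3): N and (l;000)² cancel in I_A²/I_B².
A: Δ = 2!·4!·2!/9! = 1/3780; Racah Σ t=0..2: t=0:+1/16 t=1:−1/6 t=2:+1/96 = -3/32; ⇒ 3j(3 2 3; 1 0 -1)² = 3/140, sgn -1
B: Δ = 2!·4!·2!/9! = 1/3780; Racah Σ t=1..1: t=1:−1/48 = -1/48; ⇒ 3j(3 2 3; 2 1 -3)² = 5/84, sgn -1
I_A²/I_B² = (3/140)/(5/84) = 9/25

9/25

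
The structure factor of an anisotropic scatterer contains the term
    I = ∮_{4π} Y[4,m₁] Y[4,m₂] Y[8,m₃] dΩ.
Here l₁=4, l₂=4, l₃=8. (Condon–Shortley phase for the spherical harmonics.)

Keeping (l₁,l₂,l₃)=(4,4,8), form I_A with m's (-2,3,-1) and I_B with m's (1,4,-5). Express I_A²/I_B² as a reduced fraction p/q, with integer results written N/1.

l's match ⇒ only the (l;m) 3-j factors differ between A and B.
A: triangle coeff Δ(4,4,8) = 1/218790; Σ_t [0,0]: t=0:+1/7257600 = 1/7257600; (3j)²=14/12155 [(4 4 8; -2 3 -1)], sign=-1
B: triangle coeff Δ(4,4,8) = 1/218790; Σ_t [0,0]: t=0:+1/29030400 = 1/29030400; (3j)²=1/170 [(4 4 8; 1 4 -5)], sign=-1
I_A²/I_B² = (14/12155)/(1/170) = 28/143

28/143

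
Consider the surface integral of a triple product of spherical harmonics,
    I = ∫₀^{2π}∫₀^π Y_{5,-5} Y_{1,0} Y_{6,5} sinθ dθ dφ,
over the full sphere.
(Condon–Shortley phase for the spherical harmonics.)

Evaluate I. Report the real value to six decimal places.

m-sum 0 ✓  L=12 even ✓  4≤6≤6 ✓
Π(2lᵢ+1) = 11×3×13 = 429
triangle coeff Δ(5,1,6) = 1/858
Σ_t [0,0]: t=0:+1/14400 = 1/14400
(3j)²=6/143 [(5 1 6; 0 0 0)], sign=+1
Σ_t [0,0]: t=0:+1/3628800 = 1/3628800
(3j)²=1/78 [(5 1 6; -5 0 5)], sign=-1
⇒ 4πI² = 3/13
I = (-1)√(3/13/(4π)) = -0.13551395

-0.135514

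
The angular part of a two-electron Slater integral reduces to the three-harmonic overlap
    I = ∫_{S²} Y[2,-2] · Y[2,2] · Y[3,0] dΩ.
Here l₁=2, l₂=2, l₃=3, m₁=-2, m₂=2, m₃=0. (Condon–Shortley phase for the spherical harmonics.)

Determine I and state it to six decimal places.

l₁+l₂+l₃=7 is odd: 3j(l;000)=0 ⇒ I=0

0.000000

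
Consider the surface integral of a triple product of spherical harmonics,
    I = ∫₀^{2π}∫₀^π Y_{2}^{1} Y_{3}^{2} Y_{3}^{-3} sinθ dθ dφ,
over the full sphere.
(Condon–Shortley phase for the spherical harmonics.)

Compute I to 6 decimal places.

m-sum 0 ✓  L=8 even ✓  1≤3≤5 ✓
Π(2lᵢ+1) = 5×7×7 = 245
triangle coeff Δ(2,3,3) = 1/3780
Σ_t [0,2]: t=0:+1/24 t=1:−1/4 t=2:+1/24 = -1/6
(3j)²=4/105 [(2 3 3; 0 0 0)], sign=+1
Σ_t [1,1]: t=1:−1/48 = -1/48
(3j)²=5/84 [(2 3 3; 1 2 -3)], sign=-1
⇒ 4πI² = 5/9
I = (-1)√(5/9/(4π)) = -0.21026104

-0.210261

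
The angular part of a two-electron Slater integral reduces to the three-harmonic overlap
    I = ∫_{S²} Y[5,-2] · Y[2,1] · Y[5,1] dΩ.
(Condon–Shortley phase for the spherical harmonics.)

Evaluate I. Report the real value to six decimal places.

m-sum 0 ✓  L=12 even ✓  3≤5≤7 ✓
Π(2lᵢ+1) = 11×5×11 = 605
triangle coeff Δ(5,2,5) = 1/38610
Σ_t [0,2]: t=0:+1/2880 t=1:−1/576 t=2:+1/2880 = -1/960
(3j)²=10/429 [(5 2 5; 0 0 0)], sign=+1
Σ_t [1,2]: t=1:−1/2880 t=2:+1/1440 = 1/2880
(3j)²=7/715 [(5 2 5; -2 1 1)], sign=+1
⇒ 4πI² = 70/507
I = (+1)√(70/507/(4π)) = 0.10481902

0.104819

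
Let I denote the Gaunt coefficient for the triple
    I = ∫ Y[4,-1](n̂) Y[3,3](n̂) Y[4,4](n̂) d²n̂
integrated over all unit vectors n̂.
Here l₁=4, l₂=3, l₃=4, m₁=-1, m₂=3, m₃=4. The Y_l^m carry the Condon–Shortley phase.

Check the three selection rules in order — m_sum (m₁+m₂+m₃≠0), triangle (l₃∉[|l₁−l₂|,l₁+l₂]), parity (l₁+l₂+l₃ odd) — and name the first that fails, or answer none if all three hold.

m_sum

Σmᵢ = 6  ✗
l₃∈[|l₁−l₂|,l₁+l₂]=[1,7], have l₃=4
Σlᵢ = 11 ⇒ odd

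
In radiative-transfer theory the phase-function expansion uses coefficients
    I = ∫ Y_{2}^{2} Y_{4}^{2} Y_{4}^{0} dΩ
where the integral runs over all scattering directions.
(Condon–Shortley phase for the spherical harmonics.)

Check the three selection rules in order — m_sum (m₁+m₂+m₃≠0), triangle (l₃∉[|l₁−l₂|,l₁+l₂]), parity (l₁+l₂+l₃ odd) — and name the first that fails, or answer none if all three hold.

m_sum

m₁+m₂+m₃ = 2 + 2 + 0 = 4  ✗
triangle: |2−4|=2 ≤ l₃=4 ≤ 2+4=6
parity: l₁+l₂+l₃ = 10 is even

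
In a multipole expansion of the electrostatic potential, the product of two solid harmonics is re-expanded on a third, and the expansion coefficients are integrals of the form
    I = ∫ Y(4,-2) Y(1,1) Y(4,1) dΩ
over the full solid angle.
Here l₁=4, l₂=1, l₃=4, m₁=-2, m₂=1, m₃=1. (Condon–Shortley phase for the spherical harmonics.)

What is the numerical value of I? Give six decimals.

0.000000

L=9 odd ⇒ parity kills the (l;000) factor ⇒ I = 0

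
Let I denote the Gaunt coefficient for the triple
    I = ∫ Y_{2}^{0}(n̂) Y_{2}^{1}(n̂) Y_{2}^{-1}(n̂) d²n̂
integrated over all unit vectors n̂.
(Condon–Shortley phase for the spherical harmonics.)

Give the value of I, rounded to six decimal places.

-0.090112

Checks pass: Σm=0; 6 even; l₃=2∈[0,4].
(2·2+1)(2·2+1)(2·2+1) = 125
Δ: 2! 2! 2! / 7! → 1/630
sum: t=0:+1/8 t=1:−1/1 t=2:+1/8 = -3/4
3j²(2 2 2; 0 0 0) = Δ·Π!·Σ² = 2/35  (sign -1)
sum: t=1:−1/2 t=2:+1/4 = -1/4
3j²(2 2 2; 0 1 -1) = Δ·Π!·Σ² = 1/70  (sign +1)
combine: 4πI² = 125·2/35·1/70 = 5/49
take √, sign -1: I = -0.09011188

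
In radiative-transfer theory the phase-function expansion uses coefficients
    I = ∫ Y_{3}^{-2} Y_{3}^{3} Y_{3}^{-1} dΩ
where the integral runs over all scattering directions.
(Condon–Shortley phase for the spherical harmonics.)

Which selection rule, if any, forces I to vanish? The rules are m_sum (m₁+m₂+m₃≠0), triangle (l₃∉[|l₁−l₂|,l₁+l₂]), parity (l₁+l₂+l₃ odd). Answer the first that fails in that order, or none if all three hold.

parity

azimuthal sum: -2 + 3 − 1 = 0  ✓
0 ≤ 3 ≤ 6 (triangle on l)  ✓
L = 3 + 3 + 3 = 9 (odd)  ✗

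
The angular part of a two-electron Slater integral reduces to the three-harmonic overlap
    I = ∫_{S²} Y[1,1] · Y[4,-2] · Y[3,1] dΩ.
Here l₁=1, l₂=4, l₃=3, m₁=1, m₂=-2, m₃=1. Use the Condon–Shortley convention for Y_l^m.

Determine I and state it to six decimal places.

m-sum 0 ✓  L=8 even ✓  3≤3≤5 ✓
Π(2lᵢ+1) = 3×9×7 = 189
triangle coeff Δ(1,4,3) = 1/252
Σ_t [1,1]: t=1:−1/36 = -1/36
(3j)²=4/63 [(1 4 3; 0 0 0)], sign=+1
Σ_t [0,0]: t=0:+1/96 = 1/96
(3j)²=5/84 [(1 4 3; 1 -2 1)], sign=+1
⇒ 4πI² = 5/7
I = (+1)√(5/7/(4π)) = 0.23841361

0.238414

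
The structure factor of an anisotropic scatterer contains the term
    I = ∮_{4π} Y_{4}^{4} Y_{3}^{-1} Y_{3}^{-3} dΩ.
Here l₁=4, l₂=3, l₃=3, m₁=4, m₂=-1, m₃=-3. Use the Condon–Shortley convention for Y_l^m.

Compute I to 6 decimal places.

-0.166198

Rules hold: Σm=0, L=10 even, 1≤3≤7.
N = 9·7·7 = 441
Δ = 4!·4!·2!/11! = 1/34650
Racah Σ t=1..3: t=1:−1/72 t=2:+1/16 t=3:−1/72 = 5/144
⇒ 3j(4 3 3; 0 0 0)² = 2/77, sgn -1
Racah Σ t=0..0: t=0:+1/1152 = 1/1152
⇒ 3j(4 3 3; 4 -1 -3)² = 1/33, sgn +1
4πI² = N·(3j₀)²·(3jₘ)² = 42/121
I = -1·√(0.347107/4π) = -0.16619847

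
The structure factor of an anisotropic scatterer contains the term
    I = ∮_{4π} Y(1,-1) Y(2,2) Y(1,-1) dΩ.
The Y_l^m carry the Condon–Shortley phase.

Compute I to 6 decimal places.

0.309019

m-sum 0 ✓  L=4 even ✓  1≤1≤3 ✓
Π(2lᵢ+1) = 3×5×3 = 45
triangle coeff Δ(1,2,1) = 1/30
Σ_t [1,1]: t=1:−1/1 = -1/1
(3j)²=2/15 [(1 2 1; 0 0 0)], sign=+1
Σ_t [2,2]: t=2:+1/4 = 1/4
(3j)²=1/5 [(1 2 1; -1 2 -1)], sign=+1
⇒ 4πI² = 6/5
I = (+1)√(6/5/(4π)) = 0.30901936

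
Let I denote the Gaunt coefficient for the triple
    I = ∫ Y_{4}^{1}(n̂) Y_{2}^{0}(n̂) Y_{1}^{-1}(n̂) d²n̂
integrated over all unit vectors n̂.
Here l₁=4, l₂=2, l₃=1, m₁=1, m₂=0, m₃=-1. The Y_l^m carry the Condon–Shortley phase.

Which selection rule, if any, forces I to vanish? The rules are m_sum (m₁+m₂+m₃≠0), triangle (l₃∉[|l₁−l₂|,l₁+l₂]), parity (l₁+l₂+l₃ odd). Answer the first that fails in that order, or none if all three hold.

azimuthal sum: 1 + 0 − 1 = 0  ✓
2 ≤ 1 ≤ 6 (triangle on l)  ✗
L = 4 + 2 + 1 = 7 (odd)

triangle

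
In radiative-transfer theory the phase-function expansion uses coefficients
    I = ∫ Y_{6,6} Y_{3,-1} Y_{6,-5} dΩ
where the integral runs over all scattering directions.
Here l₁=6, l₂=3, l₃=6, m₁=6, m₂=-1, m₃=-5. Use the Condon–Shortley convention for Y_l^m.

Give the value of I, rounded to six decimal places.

0.000000

Σlᵢ=15 odd — θ-integrand is odd under cosθ→−cosθ; I=0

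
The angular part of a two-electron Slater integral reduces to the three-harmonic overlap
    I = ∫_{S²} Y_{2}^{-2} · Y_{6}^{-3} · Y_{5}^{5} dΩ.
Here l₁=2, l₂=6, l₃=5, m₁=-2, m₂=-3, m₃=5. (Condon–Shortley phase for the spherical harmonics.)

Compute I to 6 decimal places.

Σlᵢ=13 odd — θ-integrand is odd under cosθ→−cosθ; I=0

0.000000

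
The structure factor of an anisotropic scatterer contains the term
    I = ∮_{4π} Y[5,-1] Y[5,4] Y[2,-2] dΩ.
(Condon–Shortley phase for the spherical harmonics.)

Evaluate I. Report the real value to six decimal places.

0.000000

m-sum = -1 + 4 − 2 = 1 ≠ 0 ⇒ I = 0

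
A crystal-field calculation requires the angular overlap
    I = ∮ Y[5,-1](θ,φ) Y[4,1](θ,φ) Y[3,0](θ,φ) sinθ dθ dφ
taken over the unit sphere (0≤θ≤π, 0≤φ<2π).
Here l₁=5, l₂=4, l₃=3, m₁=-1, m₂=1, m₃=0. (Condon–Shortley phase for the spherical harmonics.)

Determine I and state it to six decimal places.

-0.115089

m-sum 0 ✓  L=12 even ✓  1≤3≤9 ✓
Π(2lᵢ+1) = 11×9×7 = 693
triangle coeff Δ(5,4,3) = 1/180180
Σ_t [2,4]: t=2:+1/576 t=3:−1/144 t=4:+1/576 = -1/288
(3j)²=20/1001 [(5 4 3; 0 0 0)], sign=+1
Σ_t [3,5]: t=3:−1/432 t=4:+1/192 t=5:−1/1440 = 19/8640
(3j)²=361/30030 [(5 4 3; -1 1 0)], sign=-1
⇒ 4πI² = 2166/13013
I = (-1)√(2166/13013/(4π)) = -0.11508947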